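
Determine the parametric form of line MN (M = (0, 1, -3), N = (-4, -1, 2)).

Direction vector d = N - M = (-4 + 0, -1 - 1, 2 + 3) = (-4, -2, 5)
Parametric form r = M + t·d:
x = 0 - 4t, y = 1 - 2t, z = -3 + 5t

x = 0 - 4t, y = 1 - 2t, z = -3 + 5t


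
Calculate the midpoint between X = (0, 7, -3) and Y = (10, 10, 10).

M = ((x₁+x₂)/2, (y₁+y₂)/2, (z₁+z₂)/2)
  = ((0 + 10)/2, (7 + 10)/2, (-3 + 10)/2)
  = (10/2, 17/2, 7/2)
  = (5, 8.5, 3.5)

(5, 8.5, 3.5)


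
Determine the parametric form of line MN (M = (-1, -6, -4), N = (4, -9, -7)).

Direction vector d = N - M = (4 + 1, -9 + 6, -7 + 4) = (5, -3, -3)
Parametric form r = M + t·d:
x = -1 + 5t, y = -6 - 3t, z = -4 - 3t

x = -1 + 5t, y = -6 - 3t, z = -4 - 3t


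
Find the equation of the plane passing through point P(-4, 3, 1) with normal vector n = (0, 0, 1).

The plane through P with normal n = (a, b, c) satisfies n·(r - P) = 0,
i.e. ax + by + cz = a·x₀ + b·y₀ + c·z₀.
d = 0·(-4) + 0·3 + 1·1
  = 0 + 0 + 1
  = 1
Equation: z = 1

z = 1


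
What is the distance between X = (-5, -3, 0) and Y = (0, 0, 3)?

d = √[(x₂-x₁)² + (y₂-y₁)² + (z₂-z₁)²]
  = √[5² + 3² + 3²]
  = √[25 + 9 + 9]
  = √43
  ≈ 6.557

6.557


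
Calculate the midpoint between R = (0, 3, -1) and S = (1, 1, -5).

M = ((x₁+x₂)/2, (y₁+y₂)/2, (z₁+z₂)/2)
  = ((0 + 1)/2, (3 + 1)/2, (-1 - 5)/2)
  = (1/2, 4/2, -6/2)
  = (0.5, 2, -3)

(0.5, 2, -3)


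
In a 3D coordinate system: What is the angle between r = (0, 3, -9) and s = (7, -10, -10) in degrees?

r·s = 0·7 + 3·(-10) + (-9)·(-10) = 0 - 30 + 90 = 60
|r| = √(0² + 3² + (-9)²) = √90 ≈ 9.487
|s| = √(7² + (-10)² + (-10)²) = √249 ≈ 15.78
cos θ = (r·s)/(|r||s|) = 60/(9.487·15.78) ≈ 0.4008
θ = arccos(0.4008) ≈ 66.37°

66.37°


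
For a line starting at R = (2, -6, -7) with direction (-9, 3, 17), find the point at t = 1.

P(t) = R + t·d
  = (2 + (-9)·1, -6 + 3·1, -7 + 17·1)
  = (2 - 9, -6 + 3, -7 + 17)
  = (-7, -3, 10)

(-7, -3, 10)


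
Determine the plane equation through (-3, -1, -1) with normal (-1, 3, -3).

The plane through P with normal n = (a, b, c) satisfies n·(r - P) = 0,
i.e. ax + by + cz = a·x₀ + b·y₀ + c·z₀.
d = (-1)·(-3) + 3·(-1) + (-3)·(-1)
  = 3 - 3 + 3
  = 3
Equation: -x + 3y - 3z = 3

-x + 3y - 3z = 3


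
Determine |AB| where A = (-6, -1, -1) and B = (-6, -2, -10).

d = √[(x₂-x₁)² + (y₂-y₁)² + (z₂-z₁)²]
  = √[0² + (-1)² + (-9)²]
  = √[0 + 1 + 81]
  = √82
  ≈ 9.055

9.055


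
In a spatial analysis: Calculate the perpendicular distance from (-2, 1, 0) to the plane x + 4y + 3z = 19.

distance = |a·x₀ + b·y₀ + c·z₀ - d| / √(a² + b² + c²)
  = |1·(-2) + 4·1 + 3·0 - 19| / √(1² + 4² + 3²)
  = |-2 + 4 + 0 - 19| / √(1 + 16 + 9)
  = |-17| / √26
  = 17 / 5.099
  ≈ 3.334

3.334


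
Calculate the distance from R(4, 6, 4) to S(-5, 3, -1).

d = √[(x₂-x₁)² + (y₂-y₁)² + (z₂-z₁)²]
  = √[(-9)² + (-3)² + (-5)²]
  = √[81 + 9 + 25]
  = √115
  ≈ 10.72

10.72


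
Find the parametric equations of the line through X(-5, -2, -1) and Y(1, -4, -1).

Direction vector d = Y - X = (1 + 5, -4 + 2, -1 + 1) = (6, -2, 0)
Parametric form r = X + t·d:
x = -5 + 6t, y = -2 - 2t, z = -1

x = -5 + 6t, y = -2 - 2t, z = -1


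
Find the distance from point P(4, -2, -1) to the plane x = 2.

distance = |a·x₀ + b·y₀ + c·z₀ - d| / √(a² + b² + c²)
  = |1·4 + 0·(-2) + 0·(-1) - 2| / √(1² + 0² + 0²)
  = |4 + 0 + 0 - 2| / √(1 + 0 + 0)
  = |2| / √1
  = 2 / 1
  ≈ 2

2


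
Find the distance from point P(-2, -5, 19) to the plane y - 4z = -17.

distance = |a·x₀ + b·y₀ + c·z₀ - d| / √(a² + b² + c²)
  = |0·(-2) + 1·(-5) + (-4)·19 - (-17)| / √(0² + 1² + (-4)²)
  = |0 - 5 - 76 + 17| / √(0 + 1 + 16)
  = |-64| / √17
  = 64 / 4.123
  ≈ 15.52

15.52


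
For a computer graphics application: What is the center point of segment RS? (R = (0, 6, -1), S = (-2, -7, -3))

M = ((x₁+x₂)/2, (y₁+y₂)/2, (z₁+z₂)/2)
  = ((0 - 2)/2, (6 - 7)/2, (-1 - 3)/2)
  = (-2/2, -1/2, -4/2)
  = (-1, -0.5, -2)

(-1, -0.5, -2)


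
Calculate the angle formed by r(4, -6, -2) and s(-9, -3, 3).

r·s = 4·(-9) + (-6)·(-3) + (-2)·3 = -36 + 18 - 6 = -24
|r| = √(4² + (-6)² + (-2)²) = √56 ≈ 7.483
|s| = √((-9)² + (-3)² + 3²) = √99 ≈ 9.95
cos θ = (r·s)/(|r||s|) = -24/(7.483·9.95) ≈ -0.3223
θ = arccos(-0.3223) ≈ 108.8°

108.8°


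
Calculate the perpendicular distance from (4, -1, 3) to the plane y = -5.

distance = |a·x₀ + b·y₀ + c·z₀ - d| / √(a² + b² + c²)
  = |0·4 + 1·(-1) + 0·3 - (-5)| / √(0² + 1² + 0²)
  = |0 - 1 + 0 + 5| / √(0 + 1 + 0)
  = |4| / √1
  = 4 / 1
  ≈ 4

4


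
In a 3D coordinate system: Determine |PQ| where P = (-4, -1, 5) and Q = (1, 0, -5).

d = √[(x₂-x₁)² + (y₂-y₁)² + (z₂-z₁)²]
  = √[5² + 1² + (-10)²]
  = √[25 + 1 + 100]
  = √126
  ≈ 11.22

11.22


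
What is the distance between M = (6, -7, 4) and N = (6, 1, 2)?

d = √[(x₂-x₁)² + (y₂-y₁)² + (z₂-z₁)²]
  = √[0² + 8² + (-2)²]
  = √[0 + 64 + 4]
  = √68
  ≈ 8.246

8.246


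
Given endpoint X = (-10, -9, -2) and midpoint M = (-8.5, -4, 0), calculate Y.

Y = 2M - X
  = (2·(-8.5) - (-10), 2·(-4) - (-9), 2·0 - (-2))
  = (-17 + 10, -8 + 9, 0 + 2)
  = (-7, 1, 2)

(-7, 1, 2)


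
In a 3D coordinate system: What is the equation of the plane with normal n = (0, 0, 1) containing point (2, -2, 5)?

The plane through P with normal n = (a, b, c) satisfies n·(r - P) = 0,
i.e. ax + by + cz = a·x₀ + b·y₀ + c·z₀.
d = 0·2 + 0·(-2) + 1·5
  = 0 + 0 + 5
  = 5
Equation: z = 5

z = 5


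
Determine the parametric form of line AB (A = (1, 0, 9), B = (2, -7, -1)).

Direction vector d = B - A = (2 - 1, -7 + 0, -1 - 9) = (1, -7, -10)
Parametric form r = A + t·d:
x = 1 + t, y = 0 - 7t, z = 9 - 10t

x = 1 + t, y = 0 - 7t, z = 9 - 10t


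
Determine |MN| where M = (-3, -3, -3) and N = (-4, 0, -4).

d = √[(x₂-x₁)² + (y₂-y₁)² + (z₂-z₁)²]
  = √[(-1)² + 3² + (-1)²]
  = √[1 + 9 + 1]
  = √11
  ≈ 3.317

3.317


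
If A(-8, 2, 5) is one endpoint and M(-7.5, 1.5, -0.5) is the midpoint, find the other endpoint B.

B = 2M - A
  = (2·(-7.5) - (-8), 2·1.5 - 2, 2·(-0.5) - 5)
  = (-15 + 8, 3 - 2, -1 - 5)
  = (-7, 1, -6)

(-7, 1, -6)


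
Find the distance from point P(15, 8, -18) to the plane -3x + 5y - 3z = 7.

distance = |a·x₀ + b·y₀ + c·z₀ - d| / √(a² + b² + c²)
  = |(-3)·15 + 5·8 + (-3)·(-18) - 7| / √((-3)² + 5² + (-3)²)
  = |-45 + 40 + 54 - 7| / √(9 + 25 + 9)
  = |42| / √43
  = 42 / 6.557
  ≈ 6.405

6.405


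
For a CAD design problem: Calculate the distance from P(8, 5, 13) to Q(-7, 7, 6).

d = √[(x₂-x₁)² + (y₂-y₁)² + (z₂-z₁)²]
  = √[(-15)² + 2² + (-7)²]
  = √[225 + 4 + 49]
  = √278
  ≈ 16.67

16.67


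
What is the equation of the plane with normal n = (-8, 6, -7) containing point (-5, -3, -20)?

The plane through P with normal n = (a, b, c) satisfies n·(r - P) = 0,
i.e. ax + by + cz = a·x₀ + b·y₀ + c·z₀.
d = (-8)·(-5) + 6·(-3) + (-7)·(-20)
  = 40 - 18 + 140
  = 162
Equation: -8x + 6y - 7z = 162

-8x + 6y - 7z = 162


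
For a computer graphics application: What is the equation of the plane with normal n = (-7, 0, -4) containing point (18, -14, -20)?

The plane through P with normal n = (a, b, c) satisfies n·(r - P) = 0,
i.e. ax + by + cz = a·x₀ + b·y₀ + c·z₀.
d = (-7)·18 + 0·(-14) + (-4)·(-20)
  = -126 + 0 + 80
  = -46
Equation: -7x - 4z = -46

-7x - 4z = -46


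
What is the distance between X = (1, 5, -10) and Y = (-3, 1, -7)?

d = √[(x₂-x₁)² + (y₂-y₁)² + (z₂-z₁)²]
  = √[(-4)² + (-4)² + 3²]
  = √[16 + 16 + 9]
  = √41
  ≈ 6.403

6.403


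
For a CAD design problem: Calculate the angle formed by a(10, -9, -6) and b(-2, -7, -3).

a·b = 10·(-2) + (-9)·(-7) + (-6)·(-3) = -20 + 63 + 18 = 61
|a| = √(10² + (-9)² + (-6)²) = √217 ≈ 14.73
|b| = √((-2)² + (-7)² + (-3)²) = √62 ≈ 7.874
cos θ = (a·b)/(|a||b|) = 61/(14.73·7.874) ≈ 0.5259
θ = arccos(0.5259) ≈ 58.27°

58.27°


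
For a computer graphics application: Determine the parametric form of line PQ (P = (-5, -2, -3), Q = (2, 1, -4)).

Direction vector d = Q - P = (2 + 5, 1 + 2, -4 + 3) = (7, 3, -1)
Parametric form r = P + t·d:
x = -5 + 7t, y = -2 + 3t, z = -3 - t

x = -5 + 7t, y = -2 + 3t, z = -3 - t


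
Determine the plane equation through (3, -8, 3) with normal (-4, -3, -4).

The plane through P with normal n = (a, b, c) satisfies n·(r - P) = 0,
i.e. ax + by + cz = a·x₀ + b·y₀ + c·z₀.
d = (-4)·3 + (-3)·(-8) + (-4)·3
  = -12 + 24 - 12
  = 0
Equation: -4x - 3y - 4z = 0

-4x - 3y - 4z = 0


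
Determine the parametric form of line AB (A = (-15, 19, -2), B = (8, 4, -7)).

Direction vector d = B - A = (8 + 15, 4 - 19, -7 + 2) = (23, -15, -5)
Parametric form r = A + t·d:
x = -15 + 23t, y = 19 - 15t, z = -2 - 5t

x = -15 + 23t, y = 19 - 15t, z = -2 - 5t


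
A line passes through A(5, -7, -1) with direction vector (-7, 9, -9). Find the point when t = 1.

P(t) = A + t·d
  = (5 + (-7)·1, -7 + 9·1, -1 + (-9)·1)
  = (5 - 7, -7 + 9, -1 - 9)
  = (-2, 2, -10)

(-2, 2, -10)


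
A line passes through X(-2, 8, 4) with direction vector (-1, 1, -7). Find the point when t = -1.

P(t) = X + t·d
  = (-2 + (-1)·(-1), 8 + 1·(-1), 4 + (-7)·(-1))
  = (-2 + 1, 8 - 1, 4 + 7)
  = (-1, 7, 11)

(-1, 7, 11)


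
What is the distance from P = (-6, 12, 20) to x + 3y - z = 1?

distance = |a·x₀ + b·y₀ + c·z₀ - d| / √(a² + b² + c²)
  = |1·(-6) + 3·12 + (-1)·20 - 1| / √(1² + 3² + (-1)²)
  = |-6 + 36 - 20 - 1| / √(1 + 9 + 1)
  = |9| / √11
  = 9 / 3.317
  ≈ 2.714

2.714


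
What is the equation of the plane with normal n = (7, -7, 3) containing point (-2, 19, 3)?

The plane through P with normal n = (a, b, c) satisfies n·(r - P) = 0,
i.e. ax + by + cz = a·x₀ + b·y₀ + c·z₀.
d = 7·(-2) + (-7)·19 + 3·3
  = -14 - 133 + 9
  = -138
Equation: 7x - 7y + 3z = -138

7x - 7y + 3z = -138


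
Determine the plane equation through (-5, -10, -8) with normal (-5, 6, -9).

The plane through P with normal n = (a, b, c) satisfies n·(r - P) = 0,
i.e. ax + by + cz = a·x₀ + b·y₀ + c·z₀.
d = (-5)·(-5) + 6·(-10) + (-9)·(-8)
  = 25 - 60 + 72
  = 37
Equation: -5x + 6y - 9z = 37

-5x + 6y - 9z = 37


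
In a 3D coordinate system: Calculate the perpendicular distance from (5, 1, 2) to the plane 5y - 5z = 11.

distance = |a·x₀ + b·y₀ + c·z₀ - d| / √(a² + b² + c²)
  = |0·5 + 5·1 + (-5)·2 - 11| / √(0² + 5² + (-5)²)
  = |0 + 5 - 10 - 11| / √(0 + 25 + 25)
  = |-16| / √50
  = 16 / 7.071
  ≈ 2.263

2.263


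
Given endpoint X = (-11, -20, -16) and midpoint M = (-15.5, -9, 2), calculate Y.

Y = 2M - X
  = (2·(-15.5) - (-11), 2·(-9) - (-20), 2·2 - (-16))
  = (-31 + 11, -18 + 20, 4 + 16)
  = (-20, 2, 20)

(-20, 2, 20)


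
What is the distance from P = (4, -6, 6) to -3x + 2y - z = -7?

distance = |a·x₀ + b·y₀ + c·z₀ - d| / √(a² + b² + c²)
  = |(-3)·4 + 2·(-6) + (-1)·6 - (-7)| / √((-3)² + 2² + (-1)²)
  = |-12 - 12 - 6 + 7| / √(9 + 4 + 1)
  = |-23| / √14
  = 23 / 3.742
  ≈ 6.147

6.147


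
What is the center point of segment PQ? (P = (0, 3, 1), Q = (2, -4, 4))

M = ((x₁+x₂)/2, (y₁+y₂)/2, (z₁+z₂)/2)
  = ((0 + 2)/2, (3 - 4)/2, (1 + 4)/2)
  = (2/2, -1/2, 5/2)
  = (1, -0.5, 2.5)

(1, -0.5, 2.5)


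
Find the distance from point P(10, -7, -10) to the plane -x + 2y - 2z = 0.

distance = |a·x₀ + b·y₀ + c·z₀ - d| / √(a² + b² + c²)
  = |(-1)·10 + 2·(-7) + (-2)·(-10) - 0| / √((-1)² + 2² + (-2)²)
  = |-10 - 14 + 20 + 0| / √(1 + 4 + 4)
  = |-4| / √9
  = 4 / 3
  ≈ 1.333

1.333


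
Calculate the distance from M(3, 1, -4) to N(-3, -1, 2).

d = √[(x₂-x₁)² + (y₂-y₁)² + (z₂-z₁)²]
  = √[(-6)² + (-2)² + 6²]
  = √[36 + 4 + 36]
  = √76
  ≈ 8.718

8.718


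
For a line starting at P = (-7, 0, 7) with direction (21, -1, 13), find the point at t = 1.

P(t) = P + t·d
  = (-7 + 21·1, 0 + (-1)·1, 7 + 13·1)
  = (-7 + 21, 0 - 1, 7 + 13)
  = (14, -1, 20)

(14, -1, 20)


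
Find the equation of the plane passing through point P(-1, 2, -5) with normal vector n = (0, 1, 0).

The plane through P with normal n = (a, b, c) satisfies n·(r - P) = 0,
i.e. ax + by + cz = a·x₀ + b·y₀ + c·z₀.
d = 0·(-1) + 1·2 + 0·(-5)
  = 0 + 2 + 0
  = 2
Equation: y = 2

y = 2


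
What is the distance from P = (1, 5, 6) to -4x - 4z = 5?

distance = |a·x₀ + b·y₀ + c·z₀ - d| / √(a² + b² + c²)
  = |(-4)·1 + 0·5 + (-4)·6 - 5| / √((-4)² + 0² + (-4)²)
  = |-4 + 0 - 24 - 5| / √(16 + 0 + 16)
  = |-33| / √32
  = 33 / 5.657
  ≈ 5.834

5.834


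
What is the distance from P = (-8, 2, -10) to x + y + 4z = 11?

distance = |a·x₀ + b·y₀ + c·z₀ - d| / √(a² + b² + c²)
  = |1·(-8) + 1·2 + 4·(-10) - 11| / √(1² + 1² + 4²)
  = |-8 + 2 - 40 - 11| / √(1 + 1 + 16)
  = |-57| / √18
  = 57 / 4.243
  ≈ 13.44

13.44


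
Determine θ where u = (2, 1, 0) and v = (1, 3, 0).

u·v = 2·1 + 1·3 + 0·0 = 2 + 3 + 0 = 5
|u| = √(2² + 1² + 0²) = √5 ≈ 2.236
|v| = √(1² + 3² + 0²) = √10 ≈ 3.162
cos θ = (u·v)/(|u||v|) = 5/(2.236·3.162) ≈ 0.7071
θ = arccos(0.7071) ≈ 45°

45°


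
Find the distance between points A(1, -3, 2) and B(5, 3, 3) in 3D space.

d = √[(x₂-x₁)² + (y₂-y₁)² + (z₂-z₁)²]
  = √[4² + 6² + 1²]
  = √[16 + 36 + 1]
  = √53
  ≈ 7.28

7.28


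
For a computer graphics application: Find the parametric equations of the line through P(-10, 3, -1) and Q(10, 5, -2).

Direction vector d = Q - P = (10 + 10, 5 - 3, -2 + 1) = (20, 2, -1)
Parametric form r = P + t·d:
x = -10 + 20t, y = 3 + 2t, z = -1 - t

x = -10 + 20t, y = 3 + 2t, z = -1 - t


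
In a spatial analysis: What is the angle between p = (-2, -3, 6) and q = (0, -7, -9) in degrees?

p·q = (-2)·0 + (-3)·(-7) + 6·(-9) = 0 + 21 - 54 = -33
|p| = √((-2)² + (-3)² + 6²) = √49 ≈ 7
|q| = √(0² + (-7)² + (-9)²) = √130 ≈ 11.4
cos θ = (p·q)/(|p||q|) = -33/(7·11.4) ≈ -0.4135
θ = arccos(-0.4135) ≈ 114.4°

114.4°


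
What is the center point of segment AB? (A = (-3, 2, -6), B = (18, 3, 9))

M = ((x₁+x₂)/2, (y₁+y₂)/2, (z₁+z₂)/2)
  = ((-3 + 18)/2, (2 + 3)/2, (-6 + 9)/2)
  = (15/2, 5/2, 3/2)
  = (7.5, 2.5, 1.5)

(7.5, 2.5, 1.5)


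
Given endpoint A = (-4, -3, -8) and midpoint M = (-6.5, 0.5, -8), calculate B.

B = 2M - A
  = (2·(-6.5) - (-4), 2·0.5 - (-3), 2·(-8) - (-8))
  = (-13 + 4, 1 + 3, -16 + 8)
  = (-9, 4, -8)

(-9, 4, -8)


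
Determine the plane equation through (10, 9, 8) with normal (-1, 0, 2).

The plane through P with normal n = (a, b, c) satisfies n·(r - P) = 0,
i.e. ax + by + cz = a·x₀ + b·y₀ + c·z₀.
d = (-1)·10 + 0·9 + 2·8
  = -10 + 0 + 16
  = 6
Equation: -x + 2z = 6

-x + 2z = 6


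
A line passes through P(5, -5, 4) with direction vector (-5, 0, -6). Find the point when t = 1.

P(t) = P + t·d
  = (5 + (-5)·1, -5 + 0·1, 4 + (-6)·1)
  = (5 - 5, -5 + 0, 4 - 6)
  = (0, -5, -2)

(0, -5, -2)


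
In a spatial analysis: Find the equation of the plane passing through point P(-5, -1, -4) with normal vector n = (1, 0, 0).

The plane through P with normal n = (a, b, c) satisfies n·(r - P) = 0,
i.e. ax + by + cz = a·x₀ + b·y₀ + c·z₀.
d = 1·(-5) + 0·(-1) + 0·(-4)
  = -5 + 0 + 0
  = -5
Equation: x = -5

x = -5


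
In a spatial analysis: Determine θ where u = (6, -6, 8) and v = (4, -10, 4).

u·v = 6·4 + (-6)·(-10) + 8·4 = 24 + 60 + 32 = 116
|u| = √(6² + (-6)² + 8²) = √136 ≈ 11.66
|v| = √(4² + (-10)² + 4²) = √132 ≈ 11.49
cos θ = (u·v)/(|u||v|) = 116/(11.66·11.49) ≈ 0.8658
θ = arccos(0.8658) ≈ 30.03°

30.03°


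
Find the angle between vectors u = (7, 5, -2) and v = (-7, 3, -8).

u·v = 7·(-7) + 5·3 + (-2)·(-8) = -49 + 15 + 16 = -18
|u| = √(7² + 5² + (-2)²) = √78 ≈ 8.832
|v| = √((-7)² + 3² + (-8)²) = √122 ≈ 11.05
cos θ = (u·v)/(|u||v|) = -18/(8.832·11.05) ≈ -0.1845
θ = arccos(-0.1845) ≈ 100.6°

100.6°


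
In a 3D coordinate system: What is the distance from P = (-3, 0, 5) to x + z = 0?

distance = |a·x₀ + b·y₀ + c·z₀ - d| / √(a² + b² + c²)
  = |1·(-3) + 0·0 + 1·5 - 0| / √(1² + 0² + 1²)
  = |-3 + 0 + 5 + 0| / √(1 + 0 + 1)
  = |2| / √2
  = 2 / 1.414
  ≈ 1.414

1.414


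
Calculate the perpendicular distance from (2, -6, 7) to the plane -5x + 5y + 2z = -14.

distance = |a·x₀ + b·y₀ + c·z₀ - d| / √(a² + b² + c²)
  = |(-5)·2 + 5·(-6) + 2·7 - (-14)| / √((-5)² + 5² + 2²)
  = |-10 - 30 + 14 + 14| / √(25 + 25 + 4)
  = |-12| / √54
  = 12 / 7.348
  ≈ 1.633

1.633


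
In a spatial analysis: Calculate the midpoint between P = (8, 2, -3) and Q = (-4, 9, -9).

M = ((x₁+x₂)/2, (y₁+y₂)/2, (z₁+z₂)/2)
  = ((8 - 4)/2, (2 + 9)/2, (-3 - 9)/2)
  = (4/2, 11/2, -12/2)
  = (2, 5.5, -6)

(2, 5.5, -6)


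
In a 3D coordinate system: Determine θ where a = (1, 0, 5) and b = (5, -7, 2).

a·b = 1·5 + 0·(-7) + 5·2 = 5 + 0 + 10 = 15
|a| = √(1² + 0² + 5²) = √26 ≈ 5.099
|b| = √(5² + (-7)² + 2²) = √78 ≈ 8.832
cos θ = (a·b)/(|a||b|) = 15/(5.099·8.832) ≈ 0.3331
θ = arccos(0.3331) ≈ 70.54°

70.54°


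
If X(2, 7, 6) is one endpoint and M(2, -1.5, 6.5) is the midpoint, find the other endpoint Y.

Y = 2M - X
  = (2·2 - 2, 2·(-1.5) - 7, 2·6.5 - 6)
  = (4 - 2, -3 - 7, 13 - 6)
  = (2, -10, 7)

(2, -10, 7)


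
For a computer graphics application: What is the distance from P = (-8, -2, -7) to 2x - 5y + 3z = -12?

distance = |a·x₀ + b·y₀ + c·z₀ - d| / √(a² + b² + c²)
  = |2·(-8) + (-5)·(-2) + 3·(-7) - (-12)| / √(2² + (-5)² + 3²)
  = |-16 + 10 - 21 + 12| / √(4 + 25 + 9)
  = |-15| / √38
  = 15 / 6.164
  ≈ 2.433

2.433


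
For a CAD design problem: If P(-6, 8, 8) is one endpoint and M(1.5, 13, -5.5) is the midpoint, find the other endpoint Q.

Q = 2M - P
  = (2·1.5 - (-6), 2·13 - 8, 2·(-5.5) - 8)
  = (3 + 6, 26 - 8, -11 - 8)
  = (9, 18, -19)

(9, 18, -19)


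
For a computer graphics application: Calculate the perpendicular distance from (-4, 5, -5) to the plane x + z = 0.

distance = |a·x₀ + b·y₀ + c·z₀ - d| / √(a² + b² + c²)
  = |1·(-4) + 0·5 + 1·(-5) - 0| / √(1² + 0² + 1²)
  = |-4 + 0 - 5 + 0| / √(1 + 0 + 1)
  = |-9| / √2
  = 9 / 1.414
  ≈ 6.364

6.364


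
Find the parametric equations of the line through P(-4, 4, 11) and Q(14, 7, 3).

Direction vector d = Q - P = (14 + 4, 7 - 4, 3 - 11) = (18, 3, -8)
Parametric form r = P + t·d:
x = -4 + 18t, y = 4 + 3t, z = 11 - 8t

x = -4 + 18t, y = 4 + 3t, z = 11 - 8t


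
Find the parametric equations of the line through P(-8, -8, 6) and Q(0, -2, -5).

Direction vector d = Q - P = (0 + 8, -2 + 8, -5 - 6) = (8, 6, -11)
Parametric form r = P + t·d:
x = -8 + 8t, y = -8 + 6t, z = 6 - 11t

x = -8 + 8t, y = -8 + 6t, z = 6 - 11t


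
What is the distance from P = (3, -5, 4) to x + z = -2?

distance = |a·x₀ + b·y₀ + c·z₀ - d| / √(a² + b² + c²)
  = |1·3 + 0·(-5) + 1·4 - (-2)| / √(1² + 0² + 1²)
  = |3 + 0 + 4 + 2| / √(1 + 0 + 1)
  = |9| / √2
  = 9 / 1.414
  ≈ 6.364

6.364


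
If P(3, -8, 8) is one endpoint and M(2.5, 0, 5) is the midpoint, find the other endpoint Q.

Q = 2M - P
  = (2·2.5 - 3, 2·0 - (-8), 2·5 - 8)
  = (5 - 3, 0 + 8, 10 - 8)
  = (2, 8, 2)

(2, 8, 2)


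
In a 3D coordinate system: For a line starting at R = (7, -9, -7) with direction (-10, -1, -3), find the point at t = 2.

P(t) = R + t·d
  = (7 + (-10)·2, -9 + (-1)·2, -7 + (-3)·2)
  = (7 - 20, -9 - 2, -7 - 6)
  = (-13, -11, -13)

(-13, -11, -13)


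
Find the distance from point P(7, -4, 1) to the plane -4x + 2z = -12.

distance = |a·x₀ + b·y₀ + c·z₀ - d| / √(a² + b² + c²)
  = |(-4)·7 + 0·(-4) + 2·1 - (-12)| / √((-4)² + 0² + 2²)
  = |-28 + 0 + 2 + 12| / √(16 + 0 + 4)
  = |-14| / √20
  = 14 / 4.472
  ≈ 3.13

3.13


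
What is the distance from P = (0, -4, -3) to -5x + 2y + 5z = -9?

distance = |a·x₀ + b·y₀ + c·z₀ - d| / √(a² + b² + c²)
  = |(-5)·0 + 2·(-4) + 5·(-3) - (-9)| / √((-5)² + 2² + 5²)
  = |0 - 8 - 15 + 9| / √(25 + 4 + 25)
  = |-14| / √54
  = 14 / 7.348
  ≈ 1.905

1.905


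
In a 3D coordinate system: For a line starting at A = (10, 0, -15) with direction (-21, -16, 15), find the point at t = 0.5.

P(t) = A + t·d
  = (10 + (-21)·0.5, 0 + (-16)·0.5, -15 + 15·0.5)
  = (10 - 10.5, 0 - 8, -15 + 7.5)
  = (-0.5, -8, -7.5)

(-0.5, -8, -7.5)


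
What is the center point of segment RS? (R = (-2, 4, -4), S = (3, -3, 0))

M = ((x₁+x₂)/2, (y₁+y₂)/2, (z₁+z₂)/2)
  = ((-2 + 3)/2, (4 - 3)/2, (-4 + 0)/2)
  = (1/2, 1/2, -4/2)
  = (0.5, 0.5, -2)

(0.5, 0.5, -2)


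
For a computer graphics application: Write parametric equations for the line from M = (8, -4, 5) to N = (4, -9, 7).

Direction vector d = N - M = (4 - 8, -9 + 4, 7 - 5) = (-4, -5, 2)
Parametric form r = M + t·d:
x = 8 - 4t, y = -4 - 5t, z = 5 + 2t

x = 8 - 4t, y = -4 - 5t, z = 5 + 2t


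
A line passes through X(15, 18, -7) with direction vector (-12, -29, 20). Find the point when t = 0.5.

P(t) = X + t·d
  = (15 + (-12)·0.5, 18 + (-29)·0.5, -7 + 20·0.5)
  = (15 - 6, 18 - 14.5, -7 + 10)
  = (9, 3.5, 3)

(9, 3.5, 3)


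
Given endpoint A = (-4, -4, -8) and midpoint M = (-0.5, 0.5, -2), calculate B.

B = 2M - A
  = (2·(-0.5) - (-4), 2·0.5 - (-4), 2·(-2) - (-8))
  = (-1 + 4, 1 + 4, -4 + 8)
  = (3, 5, 4)

(3, 5, 4)


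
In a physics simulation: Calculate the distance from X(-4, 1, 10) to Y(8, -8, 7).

d = √[(x₂-x₁)² + (y₂-y₁)² + (z₂-z₁)²]
  = √[12² + (-9)² + (-3)²]
  = √[144 + 81 + 9]
  = √234
  ≈ 15.3

15.3


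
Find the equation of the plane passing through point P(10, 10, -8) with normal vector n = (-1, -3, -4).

The plane through P with normal n = (a, b, c) satisfies n·(r - P) = 0,
i.e. ax + by + cz = a·x₀ + b·y₀ + c·z₀.
d = (-1)·10 + (-3)·10 + (-4)·(-8)
  = -10 - 30 + 32
  = -8
Equation: -x - 3y - 4z = -8

-x - 3y - 4z = -8


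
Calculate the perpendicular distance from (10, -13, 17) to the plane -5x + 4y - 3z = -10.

distance = |a·x₀ + b·y₀ + c·z₀ - d| / √(a² + b² + c²)
  = |(-5)·10 + 4·(-13) + (-3)·17 - (-10)| / √((-5)² + 4² + (-3)²)
  = |-50 - 52 - 51 + 10| / √(25 + 16 + 9)
  = |-143| / √50
  = 143 / 7.071
  ≈ 20.22

20.22


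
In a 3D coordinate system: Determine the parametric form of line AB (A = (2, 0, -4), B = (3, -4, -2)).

Direction vector d = B - A = (3 - 2, -4 + 0, -2 + 4) = (1, -4, 2)
Parametric form r = A + t·d:
x = 2 + t, y = 0 - 4t, z = -4 + 2t

x = 2 + t, y = 0 - 4t, z = -4 + 2t


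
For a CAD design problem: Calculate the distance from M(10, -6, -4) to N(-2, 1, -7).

d = √[(x₂-x₁)² + (y₂-y₁)² + (z₂-z₁)²]
  = √[(-12)² + 7² + (-3)²]
  = √[144 + 49 + 9]
  = √202
  ≈ 14.21

14.21


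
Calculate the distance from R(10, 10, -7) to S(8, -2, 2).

d = √[(x₂-x₁)² + (y₂-y₁)² + (z₂-z₁)²]
  = √[(-2)² + (-12)² + 9²]
  = √[4 + 144 + 81]
  = √229
  ≈ 15.13

15.13


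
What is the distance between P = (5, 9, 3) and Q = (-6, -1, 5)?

d = √[(x₂-x₁)² + (y₂-y₁)² + (z₂-z₁)²]
  = √[(-11)² + (-10)² + 2²]
  = √[121 + 100 + 4]
  = √225
  ≈ 15

15


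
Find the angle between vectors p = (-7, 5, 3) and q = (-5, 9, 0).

p·q = (-7)·(-5) + 5·9 + 3·0 = 35 + 45 + 0 = 80
|p| = √((-7)² + 5² + 3²) = √83 ≈ 9.11
|q| = √((-5)² + 9² + 0²) = √106 ≈ 10.3
cos θ = (p·q)/(|p||q|) = 80/(9.11·10.3) ≈ 0.8529
θ = arccos(0.8529) ≈ 31.47°

31.47°


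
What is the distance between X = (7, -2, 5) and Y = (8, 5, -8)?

d = √[(x₂-x₁)² + (y₂-y₁)² + (z₂-z₁)²]
  = √[1² + 7² + (-13)²]
  = √[1 + 49 + 169]
  = √219
  ≈ 14.8

14.8


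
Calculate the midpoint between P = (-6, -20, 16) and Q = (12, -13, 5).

M = ((x₁+x₂)/2, (y₁+y₂)/2, (z₁+z₂)/2)
  = ((-6 + 12)/2, (-20 - 13)/2, (16 + 5)/2)
  = (6/2, -33/2, 21/2)
  = (3, -16.5, 10.5)

(3, -16.5, 10.5)


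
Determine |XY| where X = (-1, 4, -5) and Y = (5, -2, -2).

d = √[(x₂-x₁)² + (y₂-y₁)² + (z₂-z₁)²]
  = √[6² + (-6)² + 3²]
  = √[36 + 36 + 9]
  = √81
  ≈ 9

9


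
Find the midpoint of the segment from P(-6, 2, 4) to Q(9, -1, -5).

M = ((x₁+x₂)/2, (y₁+y₂)/2, (z₁+z₂)/2)
  = ((-6 + 9)/2, (2 - 1)/2, (4 - 5)/2)
  = (3/2, 1/2, -1/2)
  = (1.5, 0.5, -0.5)

(1.5, 0.5, -0.5)


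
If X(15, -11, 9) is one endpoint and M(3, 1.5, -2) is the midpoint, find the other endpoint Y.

Y = 2M - X
  = (2·3 - 15, 2·1.5 - (-11), 2·(-2) - 9)
  = (6 - 15, 3 + 11, -4 - 9)
  = (-9, 14, -13)

(-9, 14, -13)


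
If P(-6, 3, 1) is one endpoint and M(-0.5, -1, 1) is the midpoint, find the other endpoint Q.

Q = 2M - P
  = (2·(-0.5) - (-6), 2·(-1) - 3, 2·1 - 1)
  = (-1 + 6, -2 - 3, 2 - 1)
  = (5, -5, 1)

(5, -5, 1)


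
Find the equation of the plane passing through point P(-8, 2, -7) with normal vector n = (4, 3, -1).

The plane through P with normal n = (a, b, c) satisfies n·(r - P) = 0,
i.e. ax + by + cz = a·x₀ + b·y₀ + c·z₀.
d = 4·(-8) + 3·2 + (-1)·(-7)
  = -32 + 6 + 7
  = -19
Equation: 4x + 3y - z = -19

4x + 3y - z = -19


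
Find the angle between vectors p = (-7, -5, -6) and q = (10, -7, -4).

p·q = (-7)·10 + (-5)·(-7) + (-6)·(-4) = -70 + 35 + 24 = -11
|p| = √((-7)² + (-5)² + (-6)²) = √110 ≈ 10.49
|q| = √(10² + (-7)² + (-4)²) = √165 ≈ 12.85
cos θ = (p·q)/(|p||q|) = -11/(10.49·12.85) ≈ -0.08165
θ = arccos(-0.08165) ≈ 94.68°

94.68°


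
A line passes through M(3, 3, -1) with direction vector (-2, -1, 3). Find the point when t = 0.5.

P(t) = M + t·d
  = (3 + (-2)·0.5, 3 + (-1)·0.5, -1 + 3·0.5)
  = (3 - 1, 3 - 0.5, -1 + 1.5)
  = (2, 2.5, 0.5)

(2, 2.5, 0.5)


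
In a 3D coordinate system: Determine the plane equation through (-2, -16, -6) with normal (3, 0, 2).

The plane through P with normal n = (a, b, c) satisfies n·(r - P) = 0,
i.e. ax + by + cz = a·x₀ + b·y₀ + c·z₀.
d = 3·(-2) + 0·(-16) + 2·(-6)
  = -6 + 0 - 12
  = -18
Equation: 3x + 2z = -18

3x + 2z = -18


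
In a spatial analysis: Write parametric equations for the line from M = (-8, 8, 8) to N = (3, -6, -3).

Direction vector d = N - M = (3 + 8, -6 - 8, -3 - 8) = (11, -14, -11)
Parametric form r = M + t·d:
x = -8 + 11t, y = 8 - 14t, z = 8 - 11t

x = -8 + 11t, y = 8 - 14t, z = 8 - 11t


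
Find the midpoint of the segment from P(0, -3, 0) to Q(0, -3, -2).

M = ((x₁+x₂)/2, (y₁+y₂)/2, (z₁+z₂)/2)
  = ((0 + 0)/2, (-3 - 3)/2, (0 - 2)/2)
  = (0/2, -6/2, -2/2)
  = (0, -3, -1)

(0, -3, -1)


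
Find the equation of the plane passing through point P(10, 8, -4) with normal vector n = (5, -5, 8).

The plane through P with normal n = (a, b, c) satisfies n·(r - P) = 0,
i.e. ax + by + cz = a·x₀ + b·y₀ + c·z₀.
d = 5·10 + (-5)·8 + 8·(-4)
  = 50 - 40 - 32
  = -22
Equation: 5x - 5y + 8z = -22

5x - 5y + 8z = -22


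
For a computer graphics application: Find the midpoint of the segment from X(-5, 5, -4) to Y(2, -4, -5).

M = ((x₁+x₂)/2, (y₁+y₂)/2, (z₁+z₂)/2)
  = ((-5 + 2)/2, (5 - 4)/2, (-4 - 5)/2)
  = (-3/2, 1/2, -9/2)
  = (-1.5, 0.5, -4.5)

(-1.5, 0.5, -4.5)


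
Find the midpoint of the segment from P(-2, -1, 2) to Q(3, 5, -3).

M = ((x₁+x₂)/2, (y₁+y₂)/2, (z₁+z₂)/2)
  = ((-2 + 3)/2, (-1 + 5)/2, (2 - 3)/2)
  = (1/2, 4/2, -1/2)
  = (0.5, 2, -0.5)

(0.5, 2, -0.5)


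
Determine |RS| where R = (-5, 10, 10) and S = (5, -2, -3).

d = √[(x₂-x₁)² + (y₂-y₁)² + (z₂-z₁)²]
  = √[10² + (-12)² + (-13)²]
  = √[100 + 144 + 169]
  = √413
  ≈ 20.32

20.32


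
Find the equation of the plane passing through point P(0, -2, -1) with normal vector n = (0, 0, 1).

The plane through P with normal n = (a, b, c) satisfies n·(r - P) = 0,
i.e. ax + by + cz = a·x₀ + b·y₀ + c·z₀.
d = 0·0 + 0·(-2) + 1·(-1)
  = 0 + 0 - 1
  = -1
Equation: z = -1

z = -1


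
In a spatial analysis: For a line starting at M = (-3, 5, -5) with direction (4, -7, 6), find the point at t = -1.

P(t) = M + t·d
  = (-3 + 4·(-1), 5 + (-7)·(-1), -5 + 6·(-1))
  = (-3 - 4, 5 + 7, -5 - 6)
  = (-7, 12, -11)

(-7, 12, -11)


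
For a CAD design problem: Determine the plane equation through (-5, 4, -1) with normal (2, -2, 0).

The plane through P with normal n = (a, b, c) satisfies n·(r - P) = 0,
i.e. ax + by + cz = a·x₀ + b·y₀ + c·z₀.
d = 2·(-5) + (-2)·4 + 0·(-1)
  = -10 - 8 + 0
  = -18
Equation: 2x - 2y = -18

2x - 2y = -18


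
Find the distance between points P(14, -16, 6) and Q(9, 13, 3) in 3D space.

d = √[(x₂-x₁)² + (y₂-y₁)² + (z₂-z₁)²]
  = √[(-5)² + 29² + (-3)²]
  = √[25 + 841 + 9]
  = √875
  ≈ 29.58

29.58


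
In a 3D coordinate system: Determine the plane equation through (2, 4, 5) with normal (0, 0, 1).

The plane through P with normal n = (a, b, c) satisfies n·(r - P) = 0,
i.e. ax + by + cz = a·x₀ + b·y₀ + c·z₀.
d = 0·2 + 0·4 + 1·5
  = 0 + 0 + 5
  = 5
Equation: z = 5

z = 5


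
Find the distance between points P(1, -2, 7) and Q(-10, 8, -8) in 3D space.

d = √[(x₂-x₁)² + (y₂-y₁)² + (z₂-z₁)²]
  = √[(-11)² + 10² + (-15)²]
  = √[121 + 100 + 225]
  = √446
  ≈ 21.12

21.12


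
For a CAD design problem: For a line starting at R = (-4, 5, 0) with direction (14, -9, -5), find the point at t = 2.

P(t) = R + t·d
  = (-4 + 14·2, 5 + (-9)·2, 0 + (-5)·2)
  = (-4 + 28, 5 - 18, 0 - 10)
  = (24, -13, -10)

(24, -13, -10)


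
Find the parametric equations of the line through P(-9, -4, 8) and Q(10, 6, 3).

Direction vector d = Q - P = (10 + 9, 6 + 4, 3 - 8) = (19, 10, -5)
Parametric form r = P + t·d:
x = -9 + 19t, y = -4 + 10t, z = 8 - 5t

x = -9 + 19t, y = -4 + 10t, z = 8 - 5t


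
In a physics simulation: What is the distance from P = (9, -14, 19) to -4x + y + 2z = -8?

distance = |a·x₀ + b·y₀ + c·z₀ - d| / √(a² + b² + c²)
  = |(-4)·9 + 1·(-14) + 2·19 - (-8)| / √((-4)² + 1² + 2²)
  = |-36 - 14 + 38 + 8| / √(16 + 1 + 4)
  = |-4| / √21
  = 4 / 4.583
  ≈ 0.8729

0.8729


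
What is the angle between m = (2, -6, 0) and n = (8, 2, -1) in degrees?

m·n = 2·8 + (-6)·2 + 0·(-1) = 16 - 12 + 0 = 4
|m| = √(2² + (-6)² + 0²) = √40 ≈ 6.325
|n| = √(8² + 2² + (-1)²) = √69 ≈ 8.307
cos θ = (m·n)/(|m||n|) = 4/(6.325·8.307) ≈ 0.07614
θ = arccos(0.07614) ≈ 85.63°

85.63°


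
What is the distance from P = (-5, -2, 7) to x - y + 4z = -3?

distance = |a·x₀ + b·y₀ + c·z₀ - d| / √(a² + b² + c²)
  = |1·(-5) + (-1)·(-2) + 4·7 - (-3)| / √(1² + (-1)² + 4²)
  = |-5 + 2 + 28 + 3| / √(1 + 1 + 16)
  = |28| / √18
  = 28 / 4.243
  ≈ 6.6

6.6


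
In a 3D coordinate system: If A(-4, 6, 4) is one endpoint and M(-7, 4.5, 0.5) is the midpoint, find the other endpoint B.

B = 2M - A
  = (2·(-7) - (-4), 2·4.5 - 6, 2·0.5 - 4)
  = (-14 + 4, 9 - 6, 1 - 4)
  = (-10, 3, -3)

(-10, 3, -3)


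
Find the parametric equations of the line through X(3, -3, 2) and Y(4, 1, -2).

Direction vector d = Y - X = (4 - 3, 1 + 3, -2 - 2) = (1, 4, -4)
Parametric form r = X + t·d:
x = 3 + t, y = -3 + 4t, z = 2 - 4t

x = 3 + t, y = -3 + 4t, z = 2 - 4t


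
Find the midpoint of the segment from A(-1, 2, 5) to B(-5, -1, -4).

M = ((x₁+x₂)/2, (y₁+y₂)/2, (z₁+z₂)/2)
  = ((-1 - 5)/2, (2 - 1)/2, (5 - 4)/2)
  = (-6/2, 1/2, 1/2)
  = (-3, 0.5, 0.5)

(-3, 0.5, 0.5)


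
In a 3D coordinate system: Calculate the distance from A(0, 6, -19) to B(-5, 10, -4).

d = √[(x₂-x₁)² + (y₂-y₁)² + (z₂-z₁)²]
  = √[(-5)² + 4² + 15²]
  = √[25 + 16 + 225]
  = √266
  ≈ 16.31

16.31


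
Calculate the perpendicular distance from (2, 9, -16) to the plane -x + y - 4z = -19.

distance = |a·x₀ + b·y₀ + c·z₀ - d| / √(a² + b² + c²)
  = |(-1)·2 + 1·9 + (-4)·(-16) - (-19)| / √((-1)² + 1² + (-4)²)
  = |-2 + 9 + 64 + 19| / √(1 + 1 + 16)
  = |90| / √18
  = 90 / 4.243
  ≈ 21.21

21.21


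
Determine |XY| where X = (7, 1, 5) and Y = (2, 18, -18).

d = √[(x₂-x₁)² + (y₂-y₁)² + (z₂-z₁)²]
  = √[(-5)² + 17² + (-23)²]
  = √[25 + 289 + 529]
  = √843
  ≈ 29.03

29.03


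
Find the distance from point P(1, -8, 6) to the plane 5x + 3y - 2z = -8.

distance = |a·x₀ + b·y₀ + c·z₀ - d| / √(a² + b² + c²)
  = |5·1 + 3·(-8) + (-2)·6 - (-8)| / √(5² + 3² + (-2)²)
  = |5 - 24 - 12 + 8| / √(25 + 9 + 4)
  = |-23| / √38
  = 23 / 6.164
  ≈ 3.731

3.731


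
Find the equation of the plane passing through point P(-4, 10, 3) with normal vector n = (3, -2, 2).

The plane through P with normal n = (a, b, c) satisfies n·(r - P) = 0,
i.e. ax + by + cz = a·x₀ + b·y₀ + c·z₀.
d = 3·(-4) + (-2)·10 + 2·3
  = -12 - 20 + 6
  = -26
Equation: 3x - 2y + 2z = -26

3x - 2y + 2z = -26


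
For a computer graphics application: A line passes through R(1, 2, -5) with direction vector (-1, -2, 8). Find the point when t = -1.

P(t) = R + t·d
  = (1 + (-1)·(-1), 2 + (-2)·(-1), -5 + 8·(-1))
  = (1 + 1, 2 + 2, -5 - 8)
  = (2, 4, -13)

(2, 4, -13)


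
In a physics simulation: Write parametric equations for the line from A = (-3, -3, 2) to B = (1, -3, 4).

Direction vector d = B - A = (1 + 3, -3 + 3, 4 - 2) = (4, 0, 2)
Parametric form r = A + t·d:
x = -3 + 4t, y = -3, z = 2 + 2t

x = -3 + 4t, y = -3, z = 2 + 2t


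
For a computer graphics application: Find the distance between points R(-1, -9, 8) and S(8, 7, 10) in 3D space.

d = √[(x₂-x₁)² + (y₂-y₁)² + (z₂-z₁)²]
  = √[9² + 16² + 2²]
  = √[81 + 256 + 4]
  = √341
  ≈ 18.47

18.47


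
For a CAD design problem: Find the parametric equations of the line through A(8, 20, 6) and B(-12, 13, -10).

Direction vector d = B - A = (-12 - 8, 13 - 20, -10 - 6) = (-20, -7, -16)
Parametric form r = A + t·d:
x = 8 - 20t, y = 20 - 7t, z = 6 - 16t

x = 8 - 20t, y = 20 - 7t, z = 6 - 16t


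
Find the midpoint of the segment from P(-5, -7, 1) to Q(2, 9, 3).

M = ((x₁+x₂)/2, (y₁+y₂)/2, (z₁+z₂)/2)
  = ((-5 + 2)/2, (-7 + 9)/2, (1 + 3)/2)
  = (-3/2, 2/2, 4/2)
  = (-1.5, 1, 2)

(-1.5, 1, 2)


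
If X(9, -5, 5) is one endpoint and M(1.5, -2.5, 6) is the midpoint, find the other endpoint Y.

Y = 2M - X
  = (2·1.5 - 9, 2·(-2.5) - (-5), 2·6 - 5)
  = (3 - 9, -5 + 5, 12 - 5)
  = (-6, 0, 7)

(-6, 0, 7)


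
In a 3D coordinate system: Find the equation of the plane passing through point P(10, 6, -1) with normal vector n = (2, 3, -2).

The plane through P with normal n = (a, b, c) satisfies n·(r - P) = 0,
i.e. ax + by + cz = a·x₀ + b·y₀ + c·z₀.
d = 2·10 + 3·6 + (-2)·(-1)
  = 20 + 18 + 2
  = 40
Equation: 2x + 3y - 2z = 40

2x + 3y - 2z = 40


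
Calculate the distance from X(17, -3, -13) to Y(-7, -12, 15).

d = √[(x₂-x₁)² + (y₂-y₁)² + (z₂-z₁)²]
  = √[(-24)² + (-9)² + 28²]
  = √[576 + 81 + 784]
  = √1441
  ≈ 37.96

37.96


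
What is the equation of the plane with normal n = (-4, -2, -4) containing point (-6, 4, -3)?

The plane through P with normal n = (a, b, c) satisfies n·(r - P) = 0,
i.e. ax + by + cz = a·x₀ + b·y₀ + c·z₀.
d = (-4)·(-6) + (-2)·4 + (-4)·(-3)
  = 24 - 8 + 12
  = 28
Equation: -4x - 2y - 4z = 28

-4x - 2y - 4z = 28


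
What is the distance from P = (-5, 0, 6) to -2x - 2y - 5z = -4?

distance = |a·x₀ + b·y₀ + c·z₀ - d| / √(a² + b² + c²)
  = |(-2)·(-5) + (-2)·0 + (-5)·6 - (-4)| / √((-2)² + (-2)² + (-5)²)
  = |10 + 0 - 30 + 4| / √(4 + 4 + 25)
  = |-16| / √33
  = 16 / 5.745
  ≈ 2.785

2.785


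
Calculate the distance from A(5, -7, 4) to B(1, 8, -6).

d = √[(x₂-x₁)² + (y₂-y₁)² + (z₂-z₁)²]
  = √[(-4)² + 15² + (-10)²]
  = √[16 + 225 + 100]
  = √341
  ≈ 18.47

18.47


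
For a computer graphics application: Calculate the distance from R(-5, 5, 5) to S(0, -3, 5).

d = √[(x₂-x₁)² + (y₂-y₁)² + (z₂-z₁)²]
  = √[5² + (-8)² + 0²]
  = √[25 + 64 + 0]
  = √89
  ≈ 9.434

9.434


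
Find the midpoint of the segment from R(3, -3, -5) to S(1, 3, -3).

M = ((x₁+x₂)/2, (y₁+y₂)/2, (z₁+z₂)/2)
  = ((3 + 1)/2, (-3 + 3)/2, (-5 - 3)/2)
  = (4/2, 0/2, -8/2)
  = (2, 0, -4)

(2, 0, -4)


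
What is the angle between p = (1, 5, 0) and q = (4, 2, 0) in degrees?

p·q = 1·4 + 5·2 + 0·0 = 4 + 10 + 0 = 14
|p| = √(1² + 5² + 0²) = √26 ≈ 5.099
|q| = √(4² + 2² + 0²) = √20 ≈ 4.472
cos θ = (p·q)/(|p||q|) = 14/(5.099·4.472) ≈ 0.6139
θ = arccos(0.6139) ≈ 52.13°

52.13°


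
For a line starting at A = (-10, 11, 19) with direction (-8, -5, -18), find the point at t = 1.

P(t) = A + t·d
  = (-10 + (-8)·1, 11 + (-5)·1, 19 + (-18)·1)
  = (-10 - 8, 11 - 5, 19 - 18)
  = (-18, 6, 1)

(-18, 6, 1)


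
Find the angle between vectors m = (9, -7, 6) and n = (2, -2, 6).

m·n = 9·2 + (-7)·(-2) + 6·6 = 18 + 14 + 36 = 68
|m| = √(9² + (-7)² + 6²) = √166 ≈ 12.88
|n| = √(2² + (-2)² + 6²) = √44 ≈ 6.633
cos θ = (m·n)/(|m||n|) = 68/(12.88·6.633) ≈ 0.7957
θ = arccos(0.7957) ≈ 37.28°

37.28°


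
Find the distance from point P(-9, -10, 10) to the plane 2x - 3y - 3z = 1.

distance = |a·x₀ + b·y₀ + c·z₀ - d| / √(a² + b² + c²)
  = |2·(-9) + (-3)·(-10) + (-3)·10 - 1| / √(2² + (-3)² + (-3)²)
  = |-18 + 30 - 30 - 1| / √(4 + 9 + 9)
  = |-19| / √22
  = 19 / 4.69
  ≈ 4.051

4.051


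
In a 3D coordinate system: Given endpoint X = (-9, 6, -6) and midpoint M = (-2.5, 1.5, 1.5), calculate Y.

Y = 2M - X
  = (2·(-2.5) - (-9), 2·1.5 - 6, 2·1.5 - (-6))
  = (-5 + 9, 3 - 6, 3 + 6)
  = (4, -3, 9)

(4, -3, 9)


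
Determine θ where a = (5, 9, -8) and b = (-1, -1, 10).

a·b = 5·(-1) + 9·(-1) + (-8)·10 = -5 - 9 - 80 = -94
|a| = √(5² + 9² + (-8)²) = √170 ≈ 13.04
|b| = √((-1)² + (-1)² + 10²) = √102 ≈ 10.1
cos θ = (a·b)/(|a||b|) = -94/(13.04·10.1) ≈ -0.7138
θ = arccos(-0.7138) ≈ 135.5°

135.5°


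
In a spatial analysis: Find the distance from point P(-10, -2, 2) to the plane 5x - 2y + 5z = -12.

distance = |a·x₀ + b·y₀ + c·z₀ - d| / √(a² + b² + c²)
  = |5·(-10) + (-2)·(-2) + 5·2 - (-12)| / √(5² + (-2)² + 5²)
  = |-50 + 4 + 10 + 12| / √(25 + 4 + 25)
  = |-24| / √54
  = 24 / 7.348
  ≈ 3.266

3.266


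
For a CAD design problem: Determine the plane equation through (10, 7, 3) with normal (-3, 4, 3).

The plane through P with normal n = (a, b, c) satisfies n·(r - P) = 0,
i.e. ax + by + cz = a·x₀ + b·y₀ + c·z₀.
d = (-3)·10 + 4·7 + 3·3
  = -30 + 28 + 9
  = 7
Equation: -3x + 4y + 3z = 7

-3x + 4y + 3z = 7


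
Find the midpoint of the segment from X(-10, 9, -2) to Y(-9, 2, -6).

M = ((x₁+x₂)/2, (y₁+y₂)/2, (z₁+z₂)/2)
  = ((-10 - 9)/2, (9 + 2)/2, (-2 - 6)/2)
  = (-19/2, 11/2, -8/2)
  = (-9.5, 5.5, -4)

(-9.5, 5.5, -4)


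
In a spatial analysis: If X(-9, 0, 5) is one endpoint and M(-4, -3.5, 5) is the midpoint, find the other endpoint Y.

Y = 2M - X
  = (2·(-4) - (-9), 2·(-3.5) - 0, 2·5 - 5)
  = (-8 + 9, -7 + 0, 10 - 5)
  = (1, -7, 5)

(1, -7, 5)
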